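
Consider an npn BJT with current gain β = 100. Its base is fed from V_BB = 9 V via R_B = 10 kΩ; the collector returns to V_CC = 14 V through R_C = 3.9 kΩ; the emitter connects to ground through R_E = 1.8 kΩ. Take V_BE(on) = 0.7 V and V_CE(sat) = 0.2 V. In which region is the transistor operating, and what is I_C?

saturation; I_C ≈ 2.3 mA

Assume active: I_B = (9 − 0.7)/(10 + 101×1.8) = 0.0433 mA, I_C = β·I_B = 4.33 mA.
Then V_CE = 14 − 4.33×3.9 − 4.37×1.8 = -10.7 V < 0.2 V — the active assumption fails.
Re-solve with V_CE = 0.2 V. KCL at the emitter: V_E/R_E = (V_BB−0.7−V_E)/R_B + (V_CC−0.2−V_E)/R_C, giving V_E = 4.79 V.
I_C = (V_CC − 0.2 − V_E)/R_C = (13.8 − 4.79)/3.9 = 2.31 mA.
Check: I_B = (8.3 − 4.79)/10 = 0.351 mA, and β·I_B = 35.1 mA > I_C, confirming saturation.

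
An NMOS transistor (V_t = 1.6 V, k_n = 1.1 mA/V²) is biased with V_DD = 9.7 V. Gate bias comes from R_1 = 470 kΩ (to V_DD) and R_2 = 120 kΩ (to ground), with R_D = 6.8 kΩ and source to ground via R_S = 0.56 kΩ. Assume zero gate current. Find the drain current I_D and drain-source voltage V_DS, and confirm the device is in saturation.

V_G = V_DD·R_2/(R_1+R_2) = 9.7×120/590 = 1.97 V.
Assume saturation: I_D = (k_n/2)(V_GS − V_t)² with V_GS = V_G − I_D·R_S = 1.97 − 0.56·I_D.
Substituting gives 0.172·I_D² − 1.23·I_D + 0.0765 = 0, with roots I_D = 0.0627 or 7.07 mA.
The root I_D = 7.07 mA gives V_GS = -1.98 V ≤ V_t, so take I_D = 0.0627 mA.
Then V_GS = 1.94 V and V_DS = V_DD − I_D(R_D+R_S) = 9.7 − 0.0627×7.36 = 9.24 V.
Saturation requires V_DS ≥ V_GS − V_t = 0.338 V; 9.24 ≥ 0.338 ✓.

I_D ≈ 0.063 mA, V_DS ≈ 9.2 V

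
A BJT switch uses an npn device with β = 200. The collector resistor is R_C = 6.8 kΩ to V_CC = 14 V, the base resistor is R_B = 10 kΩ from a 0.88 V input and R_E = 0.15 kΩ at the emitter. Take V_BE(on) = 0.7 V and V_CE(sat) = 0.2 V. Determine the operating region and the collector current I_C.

Assume active. Base-emitter loop: I_B = (V_BB − V_BE)/(R_B + (β+1)R_E) = (0.88 − 0.7)/(10 + 201×0.15) = 0.00448 mA.
I_C = β·I_B = 200×0.00448 = 0.897 mA.
V_CE = V_CC − I_C·R_C − I_E·R_E = 14 − 0.897×6.8 − 0.901×0.15 = 7.77 V > V_CE(sat), so the active-region assumption holds.

active; I_C ≈ 0.9 mA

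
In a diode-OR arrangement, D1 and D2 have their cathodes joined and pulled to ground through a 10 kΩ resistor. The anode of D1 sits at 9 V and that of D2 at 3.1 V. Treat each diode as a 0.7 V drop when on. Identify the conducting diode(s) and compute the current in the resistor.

Assume both conduct. Then node N would need to be at both 9−0.7 = 8.3 V and 3.1−0.7 = 2.4 V, which is impossible.
Assume only D1 conducts: V_N = 9 − 0.7 = 8.3 V, so I_R = 8.3/10 = 0.83 mA.
Check D2: its anode-to-cathode voltage is 3.1 − 8.3 = -5.2 V < 0.7 V, so it is off. The assumption is consistent.

Only D1 conducts; I_R ≈ 0.83 mA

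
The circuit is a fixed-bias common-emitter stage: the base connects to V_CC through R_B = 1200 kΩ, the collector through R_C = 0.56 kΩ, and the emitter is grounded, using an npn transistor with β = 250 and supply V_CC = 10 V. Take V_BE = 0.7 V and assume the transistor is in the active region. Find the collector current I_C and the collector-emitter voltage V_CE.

I_C ≈ 1.9 mA, V_CE ≈ 8.9 V

Base loop: V_CC = I_B·R_B + V_BE, so I_B = (10 − 0.7)/1200 kΩ = 0.00775 mA.
In the active region I_C = β·I_B = 250 × 0.00775 = 1.94 mA.
Collector loop: V_CE = V_CC − I_C·R_C = 10 − 1.94×0.56 = 8.91 V.
Since V_CE = 8.91 V > V_CE(sat) ≈ 0.2 V, the transistor is in the active region as assumed.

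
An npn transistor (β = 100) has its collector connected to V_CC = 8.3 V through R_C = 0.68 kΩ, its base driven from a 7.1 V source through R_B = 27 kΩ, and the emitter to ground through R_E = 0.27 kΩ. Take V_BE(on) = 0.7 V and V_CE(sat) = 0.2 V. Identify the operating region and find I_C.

saturation; I_C ≈ 8.5 mA

Assume active: I_B = (7.1 − 0.7)/(27 + 101×0.27) = 0.118 mA, I_C = β·I_B = 11.8 mA.
Then V_CE = 8.3 − 11.8×0.68 − 11.9×0.27 = -2.94 V < 0.2 V — the active assumption fails.
Re-solve with V_CE = 0.2 V. KCL at the emitter: V_E/R_E = (V_BB−0.7−V_E)/R_B + (V_CC−0.2−V_E)/R_C, giving V_E = 2.33 V.
I_C = (V_CC − 0.2 − V_E)/R_C = (8.1 − 2.33)/0.68 = 8.48 mA.
Check: I_B = (6.4 − 2.33)/27 = 0.151 mA, and β·I_B = 15.1 mA > I_C, confirming saturation.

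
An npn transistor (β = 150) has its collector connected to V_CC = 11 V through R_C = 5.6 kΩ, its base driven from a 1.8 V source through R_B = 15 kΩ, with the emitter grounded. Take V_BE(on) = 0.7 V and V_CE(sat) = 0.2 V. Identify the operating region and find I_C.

saturation; I_C ≈ 1.9 mA

Assume active: I_B = (1.8 − 0.7)/15 = 0.0733 mA, giving I_C = β·I_B = 11 mA.
But then V_CE = 11 − 11×5.6 = -50.6 V < V_CE(sat) = 0.2 V — impossible in the active region.
So the transistor is saturated. With V_CE = 0.2 V, I_C = (V_CC − 0.2)/R_C = 10.8/5.6 = 1.93 mA.
Check: β·I_B = 11 mA > I_C = 1.93 mA, confirming saturation.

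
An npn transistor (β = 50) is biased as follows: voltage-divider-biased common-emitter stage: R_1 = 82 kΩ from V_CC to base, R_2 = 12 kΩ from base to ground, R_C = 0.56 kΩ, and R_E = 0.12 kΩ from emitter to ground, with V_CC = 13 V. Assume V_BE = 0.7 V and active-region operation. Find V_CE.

V_CE ≈ 11 V

Thevenize the base divider: V_Th = V_CC·R_2/(R_1+R_2) = 13×12/94 = 1.66 V, R_Th = R_1‖R_2 = 10.5 kΩ.
Base-emitter loop: V_Th = I_B·R_Th + V_BE + (β+1)I_B·R_E, so I_B = (1.66 − 0.7) / (10.5 + 51×0.12) = 0.0578 mA.
I_C = β·I_B = 50×0.0578 = 2.89 mA, and I_E = (β+1)I_B = 2.95 mA.
V_CE = V_CC − I_C·R_C − I_E·R_E = 13 − 2.89×0.56 − 2.95×0.12 = 11 V.
V_CE = 11 V > 0.2 V confirms active-region operation.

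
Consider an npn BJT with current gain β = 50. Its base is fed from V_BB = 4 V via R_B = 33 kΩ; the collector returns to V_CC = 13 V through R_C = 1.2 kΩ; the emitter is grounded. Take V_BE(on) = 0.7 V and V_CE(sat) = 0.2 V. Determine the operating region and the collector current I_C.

Assume active. Base-emitter loop: I_B = (V_BB − V_BE)/R_B = (4 − 0.7)/33 = 0.1 mA.
I_C = β·I_B = 50×0.1 = 5 mA.
V_CE = V_CC − I_C·R_C = 13 − 5×1.2 = 7 V > V_CE(sat), so the active-region assumption holds.

active; I_C ≈ 5 mA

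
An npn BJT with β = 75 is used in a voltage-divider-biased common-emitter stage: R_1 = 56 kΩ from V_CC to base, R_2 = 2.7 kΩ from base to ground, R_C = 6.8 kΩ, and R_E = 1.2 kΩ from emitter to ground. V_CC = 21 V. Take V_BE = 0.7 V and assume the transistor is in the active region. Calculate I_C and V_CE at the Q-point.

Thevenize the base divider: V_Th = V_CC·R_2/(R_1+R_2) = 21×2.7/58.7 = 0.966 V, R_Th = R_1‖R_2 = 2.58 kΩ.
Base-emitter loop: V_Th = I_B·R_Th + V_BE + (β+1)I_B·R_E, so I_B = (0.966 − 0.7) / (2.58 + 76×1.2) = 0.00284 mA.
I_C = β·I_B = 75×0.00284 = 0.213 mA, and I_E = (β+1)I_B = 0.216 mA.
V_CE = V_CC − I_C·R_C − I_E·R_E = 21 − 0.213×6.8 − 0.216×1.2 = 19.3 V.
V_CE = 19.3 V > 0.2 V confirms active-region operation.

I_C ≈ 0.21 mA, V_CE ≈ 19 V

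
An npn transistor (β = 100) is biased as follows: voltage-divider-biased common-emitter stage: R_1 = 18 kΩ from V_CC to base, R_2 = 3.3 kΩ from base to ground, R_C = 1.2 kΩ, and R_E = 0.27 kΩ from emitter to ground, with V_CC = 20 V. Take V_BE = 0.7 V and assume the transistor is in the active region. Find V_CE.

Thevenize the base divider: V_Th = V_CC·R_2/(R_1+R_2) = 20×3.3/21.3 = 3.1 V, R_Th = R_1‖R_2 = 2.79 kΩ.
Base-emitter loop: V_Th = I_B·R_Th + V_BE + (β+1)I_B·R_E, so I_B = (3.1 − 0.7) / (2.79 + 101×0.27) = 0.0798 mA.
I_C = β·I_B = 100×0.0798 = 7.98 mA, and I_E = (β+1)I_B = 8.06 mA.
V_CE = V_CC − I_C·R_C − I_E·R_E = 20 − 7.98×1.2 − 8.06×0.27 = 8.25 V.
V_CE = 8.25 V > 0.2 V confirms active-region operation.

V_CE ≈ 8.2 V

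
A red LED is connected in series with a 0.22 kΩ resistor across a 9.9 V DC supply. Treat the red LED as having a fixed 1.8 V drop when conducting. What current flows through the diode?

I ≈ 37 mA

KVL around the loop: 9.9 = V_D + I·R = 1.8 + I × 0.22 kΩ.
So I = (9.9 − 1.8) / 0.22 kΩ = 8.1 / 0.22 = 36.8 mA.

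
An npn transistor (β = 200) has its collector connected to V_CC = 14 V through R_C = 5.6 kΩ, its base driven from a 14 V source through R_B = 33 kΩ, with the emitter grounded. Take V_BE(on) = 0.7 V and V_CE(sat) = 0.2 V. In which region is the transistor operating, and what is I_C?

Assume active: I_B = (14 − 0.7)/33 = 0.403 mA, giving I_C = β·I_B = 80.6 mA.
But then V_CE = 14 − 80.6×5.6 = -437 V < V_CE(sat) = 0.2 V — impossible in the active region.
So the transistor is saturated. With V_CE = 0.2 V, I_C = (V_CC − 0.2)/R_C = 13.8/5.6 = 2.46 mA.
Check: β·I_B = 80.6 mA > I_C = 2.46 mA, confirming saturation.

saturation; I_C ≈ 2.5 mA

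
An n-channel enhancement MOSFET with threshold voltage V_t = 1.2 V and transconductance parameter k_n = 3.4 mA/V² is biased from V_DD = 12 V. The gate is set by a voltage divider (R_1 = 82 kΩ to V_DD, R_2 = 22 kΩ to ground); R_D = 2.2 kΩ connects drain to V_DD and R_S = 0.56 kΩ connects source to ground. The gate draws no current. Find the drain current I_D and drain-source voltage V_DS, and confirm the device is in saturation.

I_D ≈ 1 mA, V_DS ≈ 9.2 V

V_G = V_DD·R_2/(R_1+R_2) = 12×22/104 = 2.54 V.
Assume saturation: I_D = (k_n/2)(V_GS − V_t)² with V_GS = V_G − I_D·R_S = 2.54 − 0.56·I_D.
Substituting gives 0.533·I_D² − 3.55·I_D + 3.05 = 0, with roots I_D = 1.01 or 5.64 mA.
The root I_D = 5.64 mA gives V_GS = -0.622 V ≤ V_t, so take I_D = 1.01 mA.
Then V_GS = 1.97 V and V_DS = V_DD − I_D(R_D+R_S) = 12 − 1.01×2.76 = 9.21 V.
Saturation requires V_DS ≥ V_GS − V_t = 0.772 V; 9.21 ≥ 0.772 ✓.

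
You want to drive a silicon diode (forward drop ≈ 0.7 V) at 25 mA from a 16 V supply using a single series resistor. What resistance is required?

R ≈ 0.61 kΩ

The resistor drops V_S − V_D = 16 − 0.7 = 15.3 V at 25 mA.
R = 15.3 V / 25 mA = 0.612 kΩ.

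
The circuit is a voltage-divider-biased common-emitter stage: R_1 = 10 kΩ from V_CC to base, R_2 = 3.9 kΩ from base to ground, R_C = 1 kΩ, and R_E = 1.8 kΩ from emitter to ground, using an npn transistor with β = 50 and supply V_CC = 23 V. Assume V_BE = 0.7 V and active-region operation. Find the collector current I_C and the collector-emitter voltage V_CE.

I_C ≈ 3 mA, V_CE ≈ 14 V

Thevenize the base divider: V_Th = V_CC·R_2/(R_1+R_2) = 23×3.9/13.9 = 6.45 V, R_Th = R_1‖R_2 = 2.81 kΩ.
Base-emitter loop: V_Th = I_B·R_Th + V_BE + (β+1)I_B·R_E, so I_B = (6.45 − 0.7) / (2.81 + 51×1.8) = 0.0608 mA.
I_C = β·I_B = 50×0.0608 = 3.04 mA, and I_E = (β+1)I_B = 3.1 mA.
V_CE = V_CC − I_C·R_C − I_E·R_E = 23 − 3.04×1 − 3.1×1.8 = 14.4 V.
V_CE = 14.4 V > 0.2 V confirms active-region operation.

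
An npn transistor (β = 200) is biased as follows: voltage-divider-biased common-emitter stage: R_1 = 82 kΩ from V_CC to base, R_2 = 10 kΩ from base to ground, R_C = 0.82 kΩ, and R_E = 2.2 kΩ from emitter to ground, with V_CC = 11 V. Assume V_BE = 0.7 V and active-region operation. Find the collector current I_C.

Thevenize the base divider: V_Th = V_CC·R_2/(R_1+R_2) = 11×10/92 = 1.2 V, R_Th = R_1‖R_2 = 8.91 kΩ.
Base-emitter loop: V_Th = I_B·R_Th + V_BE + (β+1)I_B·R_E, so I_B = (1.2 − 0.7) / (8.91 + 201×2.2) = 0.0011 mA.
I_C = β·I_B = 200×0.0011 = 0.22 mA, and I_E = (β+1)I_B = 0.221 mA.
V_CE = V_CC − I_C·R_C − I_E·R_E = 11 − 0.22×0.82 − 0.221×2.2 = 10.3 V.
V_CE = 10.3 V > 0.2 V confirms active-region operation.

I_C ≈ 0.22 mA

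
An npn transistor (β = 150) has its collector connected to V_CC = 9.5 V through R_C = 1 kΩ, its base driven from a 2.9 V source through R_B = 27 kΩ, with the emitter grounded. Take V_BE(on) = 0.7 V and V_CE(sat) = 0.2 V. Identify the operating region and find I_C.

saturation; I_C ≈ 9.3 mA

Assume active: I_B = (2.9 − 0.7)/27 = 0.0815 mA, giving I_C = β·I_B = 12.2 mA.
But then V_CE = 9.5 − 12.2×1 = -2.72 V < V_CE(sat) = 0.2 V — impossible in the active region.
So the transistor is saturated. With V_CE = 0.2 V, I_C = (V_CC − 0.2)/R_C = 9.3/1 = 9.3 mA.
Check: β·I_B = 12.2 mA > I_C = 9.3 mA, confirming saturation.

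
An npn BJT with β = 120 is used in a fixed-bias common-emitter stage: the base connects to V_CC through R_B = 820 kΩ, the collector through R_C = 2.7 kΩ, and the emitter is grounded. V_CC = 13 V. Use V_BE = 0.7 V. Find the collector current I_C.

I_C ≈ 1.8 mA

Base loop: V_CC = I_B·R_B + V_BE, so I_B = (13 − 0.7)/820 kΩ = 0.015 mA.
In the active region I_C = β·I_B = 120 × 0.015 = 1.8 mA.
Collector loop: V_CE = V_CC − I_C·R_C = 13 − 1.8×2.7 = 8.14 V.
Since V_CE = 8.14 V > V_CE(sat) ≈ 0.2 V, the transistor is in the active region as assumed.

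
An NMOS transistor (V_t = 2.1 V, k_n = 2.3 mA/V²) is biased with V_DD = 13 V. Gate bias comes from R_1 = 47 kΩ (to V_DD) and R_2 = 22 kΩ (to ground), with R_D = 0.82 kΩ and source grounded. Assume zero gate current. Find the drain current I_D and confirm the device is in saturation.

V_G = V_DD·R_2/(R_1+R_2) = 13×22/69 = 4.14 V. With the source grounded, V_GS = V_G = 4.14 V.
Assume saturation: I_D = (k_n/2)(V_GS − V_t)² = (2.3/2)×(4.14 − 2.1)² = 1.15×2.04² = 4.81 mA.
V_DS = V_DD − I_D·R_D = 13 − 4.81×0.82 = 9.06 V.
Saturation requires V_DS ≥ V_GS − V_t = 2.04 V; 9.06 ≥ 2.04 ✓.

I_D ≈ 4.8 mA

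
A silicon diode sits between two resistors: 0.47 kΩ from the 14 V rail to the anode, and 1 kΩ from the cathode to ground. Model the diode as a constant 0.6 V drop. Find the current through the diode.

The two resistors are in series with the diode, so KVL gives 14 = I·0.47 + 0.6 + I·1.
I = (14 − 0.6) / (0.47 + 1) kΩ = 13.4 / 1.47 = 9.12 mA.

I ≈ 9.1 mA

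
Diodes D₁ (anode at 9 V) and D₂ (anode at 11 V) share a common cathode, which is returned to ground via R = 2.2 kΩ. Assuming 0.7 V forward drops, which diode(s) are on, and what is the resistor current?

Assume both conduct. Then node N would need to be at both 9−0.7 = 8.3 V and 11−0.7 = 10.3 V, which is impossible.
Assume only D₂ conducts: V_N = 11 − 0.7 = 10.3 V, so I_R = 10.3/2.2 = 4.68 mA.
Check D₁: its anode-to-cathode voltage is 9 − 10.3 = -1.3 V < 0.7 V, so it is off. The assumption is consistent.

Only D₂ conducts; I_R ≈ 4.7 mA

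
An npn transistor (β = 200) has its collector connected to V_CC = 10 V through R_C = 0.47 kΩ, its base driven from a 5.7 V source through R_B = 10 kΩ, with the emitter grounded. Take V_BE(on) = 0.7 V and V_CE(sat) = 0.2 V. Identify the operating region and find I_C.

saturation; I_C ≈ 21 mA

Assume active: I_B = (5.7 − 0.7)/10 = 0.5 mA, giving I_C = β·I_B = 100 mA.
But then V_CE = 10 − 100×0.47 = -37 V < V_CE(sat) = 0.2 V — impossible in the active region.
So the transistor is saturated. With V_CE = 0.2 V, I_C = (V_CC − 0.2)/R_C = 9.8/0.47 = 20.9 mA.
Check: β·I_B = 100 mA > I_C = 20.9 mA, confirming saturation.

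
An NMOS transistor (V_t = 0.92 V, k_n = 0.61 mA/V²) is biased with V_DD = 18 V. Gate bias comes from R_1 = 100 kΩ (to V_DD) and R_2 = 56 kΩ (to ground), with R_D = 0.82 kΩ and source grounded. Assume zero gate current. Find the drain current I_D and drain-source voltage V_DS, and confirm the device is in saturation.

I_D ≈ 9.4 mA, V_DS ≈ 10 V

V_G = V_DD·R_2/(R_1+R_2) = 18×56/156 = 6.46 V. With the source grounded, V_GS = V_G = 6.46 V.
Assume saturation: I_D = (k_n/2)(V_GS − V_t)² = (0.61/2)×(6.46 − 0.92)² = 0.305×5.54² = 9.37 mA.
V_DS = V_DD − I_D·R_D = 18 − 9.37×0.82 = 10.3 V.
Saturation requires V_DS ≥ V_GS − V_t = 5.54 V; 10.3 ≥ 5.54 ✓.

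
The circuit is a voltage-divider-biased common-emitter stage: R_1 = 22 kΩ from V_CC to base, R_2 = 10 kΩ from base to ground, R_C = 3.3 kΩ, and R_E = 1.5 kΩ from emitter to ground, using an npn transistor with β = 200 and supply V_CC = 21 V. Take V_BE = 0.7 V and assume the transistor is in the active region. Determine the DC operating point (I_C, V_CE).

Thevenize the base divider: V_Th = V_CC·R_2/(R_1+R_2) = 21×10/32 = 6.56 V, R_Th = R_1‖R_2 = 6.88 kΩ.
Base-emitter loop: V_Th = I_B·R_Th + V_BE + (β+1)I_B·R_E, so I_B = (6.56 − 0.7) / (6.88 + 201×1.5) = 0.019 mA.
I_C = β·I_B = 200×0.019 = 3.8 mA, and I_E = (β+1)I_B = 3.82 mA.
V_CE = V_CC − I_C·R_C − I_E·R_E = 21 − 3.8×3.3 − 3.82×1.5 = 2.72 V.
V_CE = 2.72 V > 0.2 V confirms active-region operation.

I_C ≈ 3.8 mA, V_CE ≈ 2.7 V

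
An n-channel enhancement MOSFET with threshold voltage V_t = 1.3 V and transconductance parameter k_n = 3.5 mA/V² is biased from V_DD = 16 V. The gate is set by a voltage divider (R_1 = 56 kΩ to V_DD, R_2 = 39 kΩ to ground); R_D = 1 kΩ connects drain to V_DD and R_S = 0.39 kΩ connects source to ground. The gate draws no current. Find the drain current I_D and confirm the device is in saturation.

I_D ≈ 8 mA

V_G = V_DD·R_2/(R_1+R_2) = 16×39/95 = 6.57 V.
Assume saturation: I_D = (k_n/2)(V_GS − V_t)² with V_GS = V_G − I_D·R_S = 6.57 − 0.39·I_D.
Substituting gives 0.266·I_D² − 8.19·I_D + 48.6 = 0, with roots I_D = 8.02 or 22.8 mA.
The root I_D = 22.8 mA gives V_GS = -2.31 V ≤ V_t, so take I_D = 8.02 mA.
Then V_GS = 3.44 V and V_DS = V_DD − I_D(R_D+R_S) = 16 − 8.02×1.39 = 4.85 V.
Saturation requires V_DS ≥ V_GS − V_t = 2.14 V; 4.85 ≥ 2.14 ✓.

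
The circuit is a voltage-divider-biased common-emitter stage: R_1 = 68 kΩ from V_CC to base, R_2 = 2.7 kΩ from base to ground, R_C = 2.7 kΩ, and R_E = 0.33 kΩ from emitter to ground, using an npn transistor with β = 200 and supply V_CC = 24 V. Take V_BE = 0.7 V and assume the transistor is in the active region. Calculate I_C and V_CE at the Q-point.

Thevenize the base divider: V_Th = V_CC·R_2/(R_1+R_2) = 24×2.7/70.7 = 0.917 V, R_Th = R_1‖R_2 = 2.6 kΩ.
Base-emitter loop: V_Th = I_B·R_Th + V_BE + (β+1)I_B·R_E, so I_B = (0.917 − 0.7) / (2.6 + 201×0.33) = 0.00314 mA.
I_C = β·I_B = 200×0.00314 = 0.628 mA, and I_E = (β+1)I_B = 0.631 mA.
V_CE = V_CC − I_C·R_C − I_E·R_E = 24 − 0.628×2.7 − 0.631×0.33 = 22.1 V.
V_CE = 22.1 V > 0.2 V confirms active-region operation.

I_C ≈ 0.63 mA, V_CE ≈ 22 V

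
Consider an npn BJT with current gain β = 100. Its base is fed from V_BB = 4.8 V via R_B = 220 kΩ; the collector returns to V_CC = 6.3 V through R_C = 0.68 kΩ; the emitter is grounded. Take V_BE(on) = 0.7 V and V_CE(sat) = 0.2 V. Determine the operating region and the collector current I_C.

Assume active. Base-emitter loop: I_B = (V_BB − V_BE)/R_B = (4.8 − 0.7)/220 = 0.0186 mA.
I_C = β·I_B = 100×0.0186 = 1.86 mA.
V_CE = V_CC − I_C·R_C = 6.3 − 1.86×0.68 = 5.03 V > V_CE(sat), so the active-region assumption holds.

active; I_C ≈ 1.9 mA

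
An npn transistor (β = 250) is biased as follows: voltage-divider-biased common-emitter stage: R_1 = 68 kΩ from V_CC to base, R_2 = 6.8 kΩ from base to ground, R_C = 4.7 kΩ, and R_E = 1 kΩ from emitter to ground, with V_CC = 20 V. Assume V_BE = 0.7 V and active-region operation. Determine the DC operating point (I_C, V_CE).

I_C ≈ 1.1 mA, V_CE ≈ 14 V

Thevenize the base divider: V_Th = V_CC·R_2/(R_1+R_2) = 20×6.8/74.8 = 1.82 V, R_Th = R_1‖R_2 = 6.18 kΩ.
Base-emitter loop: V_Th = I_B·R_Th + V_BE + (β+1)I_B·R_E, so I_B = (1.82 − 0.7) / (6.18 + 251×1) = 0.00435 mA.
I_C = β·I_B = 250×0.00435 = 1.09 mA, and I_E = (β+1)I_B = 1.09 mA.
V_CE = V_CC − I_C·R_C − I_E·R_E = 20 − 1.09×4.7 − 1.09×1 = 13.8 V.
V_CE = 13.8 V > 0.2 V confirms active-region operation.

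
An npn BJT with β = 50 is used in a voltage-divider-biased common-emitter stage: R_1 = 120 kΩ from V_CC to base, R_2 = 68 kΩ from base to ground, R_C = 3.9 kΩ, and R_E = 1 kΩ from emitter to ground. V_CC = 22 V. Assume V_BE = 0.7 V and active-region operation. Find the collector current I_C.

Thevenize the base divider: V_Th = V_CC·R_2/(R_1+R_2) = 22×68/188 = 7.96 V, R_Th = R_1‖R_2 = 43.4 kΩ.
Base-emitter loop: V_Th = I_B·R_Th + V_BE + (β+1)I_B·R_E, so I_B = (7.96 − 0.7) / (43.4 + 51×1) = 0.0769 mA.
I_C = β·I_B = 50×0.0769 = 3.84 mA, and I_E = (β+1)I_B = 3.92 mA.
V_CE = V_CC − I_C·R_C − I_E·R_E = 22 − 3.84×3.9 − 3.92×1 = 3.09 V.
V_CE = 3.09 V > 0.2 V confirms active-region operation.

I_C ≈ 3.8 mA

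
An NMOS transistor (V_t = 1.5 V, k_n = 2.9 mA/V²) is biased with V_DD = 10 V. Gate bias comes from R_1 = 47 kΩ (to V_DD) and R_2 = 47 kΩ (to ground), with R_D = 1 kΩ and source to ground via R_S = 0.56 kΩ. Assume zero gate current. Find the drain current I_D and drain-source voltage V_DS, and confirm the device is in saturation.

I_D ≈ 3.5 mA, V_DS ≈ 4.6 V

V_G = V_DD·R_2/(R_1+R_2) = 10×47/94 = 5 V.
Assume saturation: I_D = (k_n/2)(V_GS − V_t)² with V_GS = V_G − I_D·R_S = 5 − 0.56·I_D.
Substituting gives 0.455·I_D² − 6.68·I_D + 17.8 = 0, with roots I_D = 3.48 or 11.2 mA.
The root I_D = 11.2 mA gives V_GS = -1.28 V ≤ V_t, so take I_D = 3.48 mA.
Then V_GS = 3.05 V and V_DS = V_DD − I_D(R_D+R_S) = 10 − 3.48×1.56 = 4.57 V.
Saturation requires V_DS ≥ V_GS − V_t = 1.55 V; 4.57 ≥ 1.55 ✓.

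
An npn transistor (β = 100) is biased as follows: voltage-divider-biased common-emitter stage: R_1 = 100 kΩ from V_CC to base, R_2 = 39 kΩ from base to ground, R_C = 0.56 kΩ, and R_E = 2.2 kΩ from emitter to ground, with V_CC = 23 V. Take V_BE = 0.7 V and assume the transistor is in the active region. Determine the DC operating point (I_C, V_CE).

Thevenize the base divider: V_Th = V_CC·R_2/(R_1+R_2) = 23×39/139 = 6.45 V, R_Th = R_1‖R_2 = 28.1 kΩ.
Base-emitter loop: V_Th = I_B·R_Th + V_BE + (β+1)I_B·R_E, so I_B = (6.45 − 0.7) / (28.1 + 101×2.2) = 0.023 mA.
I_C = β·I_B = 100×0.023 = 2.3 mA, and I_E = (β+1)I_B = 2.32 mA.
V_CE = V_CC − I_C·R_C − I_E·R_E = 23 − 2.3×0.56 − 2.32×2.2 = 16.6 V.
V_CE = 16.6 V > 0.2 V confirms active-region operation.

I_C ≈ 2.3 mA, V_CE ≈ 17 V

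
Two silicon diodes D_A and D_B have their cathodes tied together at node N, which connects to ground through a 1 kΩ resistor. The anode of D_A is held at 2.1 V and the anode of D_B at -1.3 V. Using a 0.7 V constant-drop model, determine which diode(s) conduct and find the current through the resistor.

Only D_A conducts; I_R ≈ 1.4 mA

Assume both conduct. Then node N would need to be at both 2.1−0.7 = 1.4 V and -1.3−0.7 = -2 V, which is impossible.
Assume only D_A conducts: V_N = 2.1 − 0.7 = 1.4 V, so I_R = 1.4/1 = 1.4 mA.
Check D_B: its anode-to-cathode voltage is -1.3 − 1.4 = -2.7 V < 0.7 V, so it is off. The assumption is consistent.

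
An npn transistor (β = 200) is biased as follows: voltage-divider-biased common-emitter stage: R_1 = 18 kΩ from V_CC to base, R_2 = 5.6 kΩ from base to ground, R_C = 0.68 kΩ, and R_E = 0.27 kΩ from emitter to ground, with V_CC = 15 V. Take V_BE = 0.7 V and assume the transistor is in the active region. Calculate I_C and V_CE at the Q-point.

I_C ≈ 9.8 mA, V_CE ≈ 5.7 V

Thevenize the base divider: V_Th = V_CC·R_2/(R_1+R_2) = 15×5.6/23.6 = 3.56 V, R_Th = R_1‖R_2 = 4.27 kΩ.
Base-emitter loop: V_Th = I_B·R_Th + V_BE + (β+1)I_B·R_E, so I_B = (3.56 − 0.7) / (4.27 + 201×0.27) = 0.0488 mA.
I_C = β·I_B = 200×0.0488 = 9.77 mA, and I_E = (β+1)I_B = 9.82 mA.
V_CE = V_CC − I_C·R_C − I_E·R_E = 15 − 9.77×0.68 − 9.82×0.27 = 5.71 V.
V_CE = 5.71 V > 0.2 V confirms active-region operation.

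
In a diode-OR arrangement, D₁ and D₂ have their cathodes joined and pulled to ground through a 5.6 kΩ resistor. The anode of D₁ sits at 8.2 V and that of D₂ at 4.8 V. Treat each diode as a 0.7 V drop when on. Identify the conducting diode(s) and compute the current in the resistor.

Only D₁ conducts; I_R ≈ 1.3 mA

Assume both conduct. Then node N would need to be at both 8.2−0.7 = 7.5 V and 4.8−0.7 = 4.1 V, which is impossible.
Assume only D₁ conducts: V_N = 8.2 − 0.7 = 7.5 V, so I_R = 7.5/5.6 = 1.34 mA.
Check D₂: its anode-to-cathode voltage is 4.8 − 7.5 = -2.7 V < 0.7 V, so it is off. The assumption is consistent.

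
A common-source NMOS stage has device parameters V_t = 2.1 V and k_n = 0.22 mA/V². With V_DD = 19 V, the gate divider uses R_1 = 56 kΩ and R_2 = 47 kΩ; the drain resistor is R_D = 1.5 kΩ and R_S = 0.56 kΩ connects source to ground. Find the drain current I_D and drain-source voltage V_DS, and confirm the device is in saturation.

V_G = V_DD·R_2/(R_1+R_2) = 19×47/103 = 8.67 V.
Assume saturation: I_D = (k_n/2)(V_GS − V_t)² with V_GS = V_G − I_D·R_S = 8.67 − 0.56·I_D.
Substituting gives 0.0345·I_D² − 1.81·I_D + 4.75 = 0, with roots I_D = 2.77 or 49.7 mA.
The root I_D = 49.7 mA gives V_GS = -19.2 V ≤ V_t, so take I_D = 2.77 mA.
Then V_GS = 7.12 V and V_DS = V_DD − I_D(R_D+R_S) = 19 − 2.77×2.06 = 13.3 V.
Saturation requires V_DS ≥ V_GS − V_t = 5.02 V; 13.3 ≥ 5.02 ✓.

I_D ≈ 2.8 mA, V_DS ≈ 13 V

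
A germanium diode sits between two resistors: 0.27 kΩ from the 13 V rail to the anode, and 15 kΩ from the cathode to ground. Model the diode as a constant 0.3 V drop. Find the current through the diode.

I ≈ 0.83 mA

The two resistors are in series with the diode, so KVL gives 13 = I·0.27 + 0.3 + I·15.
I = (13 − 0.3) / (0.27 + 15) kΩ = 12.7 / 15.3 = 0.832 mA.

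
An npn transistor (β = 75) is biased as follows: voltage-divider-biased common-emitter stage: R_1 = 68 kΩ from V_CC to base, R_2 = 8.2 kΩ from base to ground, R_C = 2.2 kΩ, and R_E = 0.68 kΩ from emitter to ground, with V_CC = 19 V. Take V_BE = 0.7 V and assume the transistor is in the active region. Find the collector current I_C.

Thevenize the base divider: V_Th = V_CC·R_2/(R_1+R_2) = 19×8.2/76.2 = 2.04 V, R_Th = R_1‖R_2 = 7.32 kΩ.
Base-emitter loop: V_Th = I_B·R_Th + V_BE + (β+1)I_B·R_E, so I_B = (2.04 − 0.7) / (7.32 + 76×0.68) = 0.0228 mA.
I_C = β·I_B = 75×0.0228 = 1.71 mA, and I_E = (β+1)I_B = 1.73 mA.
V_CE = V_CC − I_C·R_C − I_E·R_E = 19 − 1.71×2.2 − 1.73×0.68 = 14.1 V.
V_CE = 14.1 V > 0.2 V confirms active-region operation.

I_C ≈ 1.7 mA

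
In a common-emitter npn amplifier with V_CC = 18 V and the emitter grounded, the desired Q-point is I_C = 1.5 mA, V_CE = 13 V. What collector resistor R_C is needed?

R_C ≈ 3.3 kΩ

Collector loop: V_CC = I_C·R_C + V_CE.
R_C = (V_CC − V_CE)/I_C = (18 − 13)/1.5 = 3.33 kΩ.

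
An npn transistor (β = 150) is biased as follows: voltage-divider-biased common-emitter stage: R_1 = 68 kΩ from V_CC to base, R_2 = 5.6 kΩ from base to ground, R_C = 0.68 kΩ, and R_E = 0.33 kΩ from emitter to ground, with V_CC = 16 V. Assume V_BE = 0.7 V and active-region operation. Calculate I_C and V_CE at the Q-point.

Thevenize the base divider: V_Th = V_CC·R_2/(R_1+R_2) = 16×5.6/73.6 = 1.22 V, R_Th = R_1‖R_2 = 5.17 kΩ.
Base-emitter loop: V_Th = I_B·R_Th + V_BE + (β+1)I_B·R_E, so I_B = (1.22 − 0.7) / (5.17 + 151×0.33) = 0.00941 mA.
I_C = β·I_B = 150×0.00941 = 1.41 mA, and I_E = (β+1)I_B = 1.42 mA.
V_CE = V_CC − I_C·R_C − I_E·R_E = 16 − 1.41×0.68 − 1.42×0.33 = 14.6 V.
V_CE = 14.6 V > 0.2 V confirms active-region operation.

I_C ≈ 1.4 mA, V_CE ≈ 15 V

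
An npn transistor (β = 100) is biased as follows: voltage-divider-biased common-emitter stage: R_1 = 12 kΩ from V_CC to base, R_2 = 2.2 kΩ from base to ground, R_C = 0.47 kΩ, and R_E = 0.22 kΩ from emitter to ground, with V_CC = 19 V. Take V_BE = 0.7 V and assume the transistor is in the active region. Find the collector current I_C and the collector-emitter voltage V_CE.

I_C ≈ 9.3 mA, V_CE ≈ 13 V

Thevenize the base divider: V_Th = V_CC·R_2/(R_1+R_2) = 19×2.2/14.2 = 2.94 V, R_Th = R_1‖R_2 = 1.86 kΩ.
Base-emitter loop: V_Th = I_B·R_Th + V_BE + (β+1)I_B·R_E, so I_B = (2.94 − 0.7) / (1.86 + 101×0.22) = 0.0932 mA.
I_C = β·I_B = 100×0.0932 = 9.32 mA, and I_E = (β+1)I_B = 9.41 mA.
V_CE = V_CC − I_C·R_C − I_E·R_E = 19 − 9.32×0.47 − 9.41×0.22 = 12.6 V.
V_CE = 12.6 V > 0.2 V confirms active-region operation.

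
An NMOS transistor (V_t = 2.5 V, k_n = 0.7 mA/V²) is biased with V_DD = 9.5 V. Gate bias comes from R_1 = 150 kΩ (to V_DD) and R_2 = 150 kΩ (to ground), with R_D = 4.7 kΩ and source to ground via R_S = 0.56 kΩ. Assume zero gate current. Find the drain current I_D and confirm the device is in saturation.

I_D ≈ 1 mA

V_G = V_DD·R_2/(R_1+R_2) = 9.5×150/300 = 4.75 V.
Assume saturation: I_D = (k_n/2)(V_GS − V_t)² with V_GS = V_G − I_D·R_S = 4.75 − 0.56·I_D.
Substituting gives 0.11·I_D² − 1.88·I_D + 1.77 = 0, with roots I_D = 1 or 16.1 mA.
The root I_D = 16.1 mA gives V_GS = -4.29 V ≤ V_t, so take I_D = 1 mA.
Then V_GS = 4.19 V and V_DS = V_DD − I_D(R_D+R_S) = 9.5 − 1×5.26 = 4.24 V.
Saturation requires V_DS ≥ V_GS − V_t = 1.69 V; 4.24 ≥ 1.69 ✓.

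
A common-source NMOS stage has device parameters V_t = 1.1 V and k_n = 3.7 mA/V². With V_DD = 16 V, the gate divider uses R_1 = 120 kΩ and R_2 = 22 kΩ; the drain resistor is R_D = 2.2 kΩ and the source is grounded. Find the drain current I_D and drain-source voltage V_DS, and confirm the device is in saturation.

I_D ≈ 3.5 mA, V_DS ≈ 8.3 V

V_G = V_DD·R_2/(R_1+R_2) = 16×22/142 = 2.48 V. With the source grounded, V_GS = V_G = 2.48 V.
Assume saturation: I_D = (k_n/2)(V_GS − V_t)² = (3.7/2)×(2.48 − 1.1)² = 1.85×1.38² = 3.52 mA.
V_DS = V_DD − I_D·R_D = 16 − 3.52×2.2 = 8.26 V.
Saturation requires V_DS ≥ V_GS − V_t = 1.38 V; 8.26 ≥ 1.38 ✓.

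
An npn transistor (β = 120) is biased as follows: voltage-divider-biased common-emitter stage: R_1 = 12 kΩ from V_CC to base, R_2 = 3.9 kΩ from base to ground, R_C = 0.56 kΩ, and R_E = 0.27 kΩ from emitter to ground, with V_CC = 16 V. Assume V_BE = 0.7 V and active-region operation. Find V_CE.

V_CE ≈ 7 V

Thevenize the base divider: V_Th = V_CC·R_2/(R_1+R_2) = 16×3.9/15.9 = 3.92 V, R_Th = R_1‖R_2 = 2.94 kΩ.
Base-emitter loop: V_Th = I_B·R_Th + V_BE + (β+1)I_B·R_E, so I_B = (3.92 − 0.7) / (2.94 + 121×0.27) = 0.0905 mA.
I_C = β·I_B = 120×0.0905 = 10.9 mA, and I_E = (β+1)I_B = 11 mA.
V_CE = V_CC − I_C·R_C − I_E·R_E = 16 − 10.9×0.56 − 11×0.27 = 6.96 V.
V_CE = 6.96 V > 0.2 V confirms active-region operation.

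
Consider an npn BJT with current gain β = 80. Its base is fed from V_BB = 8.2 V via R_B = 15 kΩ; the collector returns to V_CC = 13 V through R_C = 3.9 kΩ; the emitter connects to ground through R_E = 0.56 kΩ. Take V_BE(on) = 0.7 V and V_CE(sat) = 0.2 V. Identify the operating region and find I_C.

saturation; I_C ≈ 2.8 mA

Assume active: I_B = (8.2 − 0.7)/(15 + 81×0.56) = 0.124 mA, I_C = β·I_B = 9.94 mA.
Then V_CE = 13 − 9.94×3.9 − 10.1×0.56 = -31.4 V < 0.2 V — the active assumption fails.
Re-solve with V_CE = 0.2 V. KCL at the emitter: V_E/R_E = (V_BB−0.7−V_E)/R_B + (V_CC−0.2−V_E)/R_C, giving V_E = 1.79 V.
I_C = (V_CC − 0.2 − V_E)/R_C = (12.8 − 1.79)/3.9 = 2.82 mA.
Check: I_B = (7.5 − 1.79)/15 = 0.38 mA, and β·I_B = 30.4 mA > I_C, confirming saturation.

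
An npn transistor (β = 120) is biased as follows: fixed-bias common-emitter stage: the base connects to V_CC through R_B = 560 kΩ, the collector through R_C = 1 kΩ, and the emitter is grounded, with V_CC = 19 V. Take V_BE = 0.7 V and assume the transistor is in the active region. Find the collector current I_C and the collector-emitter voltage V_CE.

I_C ≈ 3.9 mA, V_CE ≈ 15 V

Base loop: V_CC = I_B·R_B + V_BE, so I_B = (19 − 0.7)/560 kΩ = 0.0327 mA.
In the active region I_C = β·I_B = 120 × 0.0327 = 3.92 mA.
Collector loop: V_CE = V_CC − I_C·R_C = 19 − 3.92×1 = 15.1 V.
Since V_CE = 15.1 V > V_CE(sat) ≈ 0.2 V, the transistor is in the active region as assumed.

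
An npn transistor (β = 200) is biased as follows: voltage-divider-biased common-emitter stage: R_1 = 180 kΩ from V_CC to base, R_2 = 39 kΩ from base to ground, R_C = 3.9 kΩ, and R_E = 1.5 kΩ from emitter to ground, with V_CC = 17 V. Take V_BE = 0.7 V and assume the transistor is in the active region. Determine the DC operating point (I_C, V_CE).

Thevenize the base divider: V_Th = V_CC·R_2/(R_1+R_2) = 17×39/219 = 3.03 V, R_Th = R_1‖R_2 = 32.1 kΩ.
Base-emitter loop: V_Th = I_B·R_Th + V_BE + (β+1)I_B·R_E, so I_B = (3.03 − 0.7) / (32.1 + 201×1.5) = 0.00698 mA.
I_C = β·I_B = 200×0.00698 = 1.4 mA, and I_E = (β+1)I_B = 1.4 mA.
V_CE = V_CC − I_C·R_C − I_E·R_E = 17 − 1.4×3.9 − 1.4×1.5 = 9.45 V.
V_CE = 9.45 V > 0.2 V confirms active-region operation.

I_C ≈ 1.4 mA, V_CE ≈ 9.5 V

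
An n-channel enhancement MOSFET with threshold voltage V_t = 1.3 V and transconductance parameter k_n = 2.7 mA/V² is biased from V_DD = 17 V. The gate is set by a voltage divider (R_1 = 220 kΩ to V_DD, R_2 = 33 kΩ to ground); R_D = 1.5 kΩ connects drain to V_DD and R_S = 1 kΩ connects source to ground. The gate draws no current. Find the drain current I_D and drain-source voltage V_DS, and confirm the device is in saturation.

I_D ≈ 0.38 mA, V_DS ≈ 16 V

V_G = V_DD·R_2/(R_1+R_2) = 17×33/253 = 2.22 V.
Assume saturation: I_D = (k_n/2)(V_GS − V_t)² with V_GS = V_G − I_D·R_S = 2.22 − 1·I_D.
Substituting gives 1.35·I_D² − 3.48·I_D + 1.14 = 0, with roots I_D = 0.384 or 2.19 mA.
The root I_D = 2.19 mA gives V_GS = 0.0259 V ≤ V_t, so take I_D = 0.384 mA.
Then V_GS = 1.83 V and V_DS = V_DD − I_D(R_D+R_S) = 17 − 0.384×2.5 = 16 V.
Saturation requires V_DS ≥ V_GS − V_t = 0.533 V; 16 ≥ 0.533 ✓.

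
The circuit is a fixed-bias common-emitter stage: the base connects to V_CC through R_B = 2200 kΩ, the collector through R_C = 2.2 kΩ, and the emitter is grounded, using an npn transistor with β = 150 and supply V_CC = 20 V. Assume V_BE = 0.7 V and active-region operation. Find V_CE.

Base loop: V_CC = I_B·R_B + V_BE, so I_B = (20 − 0.7)/2200 kΩ = 0.00877 mA.
In the active region I_C = β·I_B = 150 × 0.00877 = 1.32 mA.
Collector loop: V_CE = V_CC − I_C·R_C = 20 − 1.32×2.2 = 17.1 V.
Since V_CE = 17.1 V > V_CE(sat) ≈ 0.2 V, the transistor is in the active region as assumed.

V_CE ≈ 17 V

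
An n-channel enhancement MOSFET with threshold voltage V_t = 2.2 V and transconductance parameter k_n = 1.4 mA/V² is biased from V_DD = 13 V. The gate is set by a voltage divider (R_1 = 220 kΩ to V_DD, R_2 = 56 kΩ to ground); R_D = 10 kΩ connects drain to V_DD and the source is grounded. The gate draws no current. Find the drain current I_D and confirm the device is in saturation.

V_G = V_DD·R_2/(R_1+R_2) = 13×56/276 = 2.64 V. With the source grounded, V_GS = V_G = 2.64 V.
Assume saturation: I_D = (k_n/2)(V_GS − V_t)² = (1.4/2)×(2.64 − 2.2)² = 0.7×0.438² = 0.134 mA.
V_DS = V_DD − I_D·R_D = 13 − 0.134×10 = 11.7 V.
Saturation requires V_DS ≥ V_GS − V_t = 0.438 V; 11.7 ≥ 0.438 ✓.

I_D ≈ 0.13 mA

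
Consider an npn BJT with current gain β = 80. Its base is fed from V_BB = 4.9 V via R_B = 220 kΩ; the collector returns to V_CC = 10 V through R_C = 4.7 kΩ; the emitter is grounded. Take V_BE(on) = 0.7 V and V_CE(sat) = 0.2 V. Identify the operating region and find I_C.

active; I_C ≈ 1.5 mA

Assume active. Base-emitter loop: I_B = (V_BB − V_BE)/R_B = (4.9 − 0.7)/220 = 0.0191 mA.
I_C = β·I_B = 80×0.0191 = 1.53 mA.
V_CE = V_CC − I_C·R_C = 10 − 1.53×4.7 = 2.82 V > V_CE(sat), so the active-region assumption holds.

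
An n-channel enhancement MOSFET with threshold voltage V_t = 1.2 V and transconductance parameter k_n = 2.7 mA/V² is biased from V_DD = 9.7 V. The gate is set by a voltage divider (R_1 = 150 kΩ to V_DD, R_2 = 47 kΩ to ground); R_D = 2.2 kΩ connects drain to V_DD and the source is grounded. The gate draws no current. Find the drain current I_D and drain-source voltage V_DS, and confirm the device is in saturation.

I_D ≈ 1.7 mA, V_DS ≈ 6 V

V_G = V_DD·R_2/(R_1+R_2) = 9.7×47/197 = 2.31 V. With the source grounded, V_GS = V_G = 2.31 V.
Assume saturation: I_D = (k_n/2)(V_GS − V_t)² = (2.7/2)×(2.31 − 1.2)² = 1.35×1.11² = 1.68 mA.
V_DS = V_DD − I_D·R_D = 9.7 − 1.68×2.2 = 6.01 V.
Saturation requires V_DS ≥ V_GS − V_t = 1.11 V; 6.01 ≥ 1.11 ✓.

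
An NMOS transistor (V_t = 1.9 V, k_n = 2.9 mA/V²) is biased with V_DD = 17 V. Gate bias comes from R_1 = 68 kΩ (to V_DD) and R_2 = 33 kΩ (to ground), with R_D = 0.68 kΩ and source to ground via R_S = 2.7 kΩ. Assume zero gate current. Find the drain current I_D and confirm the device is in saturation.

I_D ≈ 1 mA

V_G = V_DD·R_2/(R_1+R_2) = 17×33/101 = 5.55 V.
Assume saturation: I_D = (k_n/2)(V_GS − V_t)² with V_GS = V_G − I_D·R_S = 5.55 − 2.7·I_D.
Substituting gives 10.6·I_D² − 29.6·I_D + 19.4 = 0, with roots I_D = 1.04 or 1.76 mA.
The root I_D = 1.76 mA gives V_GS = 0.798 V ≤ V_t, so take I_D = 1.04 mA.
Then V_GS = 2.75 V and V_DS = V_DD − I_D(R_D+R_S) = 17 − 1.04×3.38 = 13.5 V.
Saturation requires V_DS ≥ V_GS − V_t = 0.847 V; 13.5 ≥ 0.847 ✓.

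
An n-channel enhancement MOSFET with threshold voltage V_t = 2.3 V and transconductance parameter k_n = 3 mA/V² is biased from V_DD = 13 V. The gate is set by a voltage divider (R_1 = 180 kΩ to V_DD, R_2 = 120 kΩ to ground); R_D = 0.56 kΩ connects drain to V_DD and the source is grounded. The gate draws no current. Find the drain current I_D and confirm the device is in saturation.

V_G = V_DD·R_2/(R_1+R_2) = 13×120/300 = 5.2 V. With the source grounded, V_GS = V_G = 5.2 V.
Assume saturation: I_D = (k_n/2)(V_GS − V_t)² = (3/2)×(5.2 − 2.3)² = 1.5×2.9² = 12.6 mA.
V_DS = V_DD − I_D·R_D = 13 − 12.6×0.56 = 5.94 V.
Saturation requires V_DS ≥ V_GS − V_t = 2.9 V; 5.94 ≥ 2.9 ✓.

I_D ≈ 13 mA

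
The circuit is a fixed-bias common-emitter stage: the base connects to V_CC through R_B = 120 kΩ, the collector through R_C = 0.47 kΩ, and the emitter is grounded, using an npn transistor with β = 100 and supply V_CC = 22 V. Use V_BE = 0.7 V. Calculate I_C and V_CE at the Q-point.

I_C ≈ 18 mA, V_CE ≈ 14 V

Base loop: V_CC = I_B·R_B + V_BE, so I_B = (22 − 0.7)/120 kΩ = 0.178 mA.
In the active region I_C = β·I_B = 100 × 0.178 = 17.8 mA.
Collector loop: V_CE = V_CC − I_C·R_C = 22 − 17.8×0.47 = 13.7 V.
Since V_CE = 13.7 V > V_CE(sat) ≈ 0.2 V, the transistor is in the active region as assumed.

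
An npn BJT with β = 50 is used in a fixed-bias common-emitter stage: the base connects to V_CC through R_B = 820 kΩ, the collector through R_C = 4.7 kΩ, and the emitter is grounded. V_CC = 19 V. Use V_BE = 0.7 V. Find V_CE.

Base loop: V_CC = I_B·R_B + V_BE, so I_B = (19 − 0.7)/820 kΩ = 0.0223 mA.
In the active region I_C = β·I_B = 50 × 0.0223 = 1.12 mA.
Collector loop: V_CE = V_CC − I_C·R_C = 19 − 1.12×4.7 = 13.8 V.
Since V_CE = 13.8 V > V_CE(sat) ≈ 0.2 V, the transistor is in the active region as assumed.

V_CE ≈ 14 V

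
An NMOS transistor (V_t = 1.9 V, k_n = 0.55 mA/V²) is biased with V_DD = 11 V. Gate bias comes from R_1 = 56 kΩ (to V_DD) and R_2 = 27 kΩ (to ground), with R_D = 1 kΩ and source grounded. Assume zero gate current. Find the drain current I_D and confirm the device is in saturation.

V_G = V_DD·R_2/(R_1+R_2) = 11×27/83 = 3.58 V. With the source grounded, V_GS = V_G = 3.58 V.
Assume saturation: I_D = (k_n/2)(V_GS − V_t)² = (0.55/2)×(3.58 − 1.9)² = 0.275×1.68² = 0.775 mA.
V_DS = V_DD − I_D·R_D = 11 − 0.775×1 = 10.2 V.
Saturation requires V_DS ≥ V_GS − V_t = 1.68 V; 10.2 ≥ 1.68 ✓.

I_D ≈ 0.77 mA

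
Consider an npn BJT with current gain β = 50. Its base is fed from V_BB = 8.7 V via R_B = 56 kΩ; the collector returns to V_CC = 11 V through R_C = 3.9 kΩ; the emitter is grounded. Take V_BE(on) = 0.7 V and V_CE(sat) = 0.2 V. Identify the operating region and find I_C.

Assume active: I_B = (8.7 − 0.7)/56 = 0.143 mA, giving I_C = β·I_B = 7.14 mA.
But then V_CE = 11 − 7.14×3.9 = -16.9 V < V_CE(sat) = 0.2 V — impossible in the active region.
So the transistor is saturated. With V_CE = 0.2 V, I_C = (V_CC − 0.2)/R_C = 10.8/3.9 = 2.77 mA.
Check: β·I_B = 7.14 mA > I_C = 2.77 mA, confirming saturation.

saturation; I_C ≈ 2.8 mA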